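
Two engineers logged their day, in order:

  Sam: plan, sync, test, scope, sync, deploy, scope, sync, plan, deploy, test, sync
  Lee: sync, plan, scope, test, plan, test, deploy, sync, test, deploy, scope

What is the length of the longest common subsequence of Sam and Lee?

One common subsequence of length 5: plan (Sam #1, Lee #5), sync (Sam #2, Lee #8), test (Sam #3, Lee #9), deploy (Sam #6, Lee #10), scope (Sam #7, Lee #11). Since dp[12][11] = 5, nothing longer is possible.

5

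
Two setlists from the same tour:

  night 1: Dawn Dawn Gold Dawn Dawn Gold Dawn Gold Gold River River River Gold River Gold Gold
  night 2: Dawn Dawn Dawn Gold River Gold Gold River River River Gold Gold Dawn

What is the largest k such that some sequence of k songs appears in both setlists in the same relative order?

Taking Dawn (night 1 #2, night 2 #1); then Dawn (night 1 #4, night 2 #2); then Dawn (night 1 #5, night 2 #3); then Gold (night 1 #6, night 2 #4); then Gold (night 1 #8, night 2 #6); then Gold (night 1 #9, night 2 #7); then River (night 1 #10, night 2 #8); then River (night 1 #11, night 2 #9); then River (night 1 #12, night 2 #10); then Gold (night 1 #13, night 2 #11); then Gold (night 1 #15, night 2 #12) gives a common subsequence of length 11. dp[16][13] = 11 confirms this is the maximum.

11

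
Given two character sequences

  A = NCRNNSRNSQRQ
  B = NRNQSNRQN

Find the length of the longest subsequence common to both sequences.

Pick N [1,1]; then R [3,2]; then N [4,3]; then S [6,5]; then N [8,6]; then R [11,7]; then Q [12,8]; all 7 characters appear in both, in order. dp[12][9] = 7 confirms this is the maximum.

7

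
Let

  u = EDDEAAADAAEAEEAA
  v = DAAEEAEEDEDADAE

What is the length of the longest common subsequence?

9

Pick D at u[3]=v[1], A at u[5]=v[2], A at u[6]=v[3], A at u[10]=v[6], E at u[11]=v[7], E at u[13]=v[8], E at u[14]=v[10], A at u[15]=v[12], A at u[16]=v[14]; all 9 characters appear in both, in order, and the DP table's final entry dp[16][15] is also 9, so no common subsequence is longer.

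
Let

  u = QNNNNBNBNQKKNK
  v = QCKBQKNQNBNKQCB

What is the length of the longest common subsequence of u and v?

6

Taking Q at u[1]=v[5]; then N at u[2]=v[7]; then N at u[5]=v[9]; then B at u[6]=v[10]; then N at u[7]=v[11]; then B at u[8]=v[15] gives a common subsequence of length 6. The LCS DP gives dp[14][15] = 6, so this is optimal.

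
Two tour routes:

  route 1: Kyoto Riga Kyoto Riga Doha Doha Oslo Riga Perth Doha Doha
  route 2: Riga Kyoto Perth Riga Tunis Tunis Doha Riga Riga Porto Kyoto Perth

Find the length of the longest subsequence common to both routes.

6

Taking Riga [2,1], Kyoto [3,2], Riga [4,4], Doha [5,7], Riga [8,9], Perth [9,12] gives a common subsequence of length 6. The LCS DP gives dp[11][12] = 6, so this is optimal.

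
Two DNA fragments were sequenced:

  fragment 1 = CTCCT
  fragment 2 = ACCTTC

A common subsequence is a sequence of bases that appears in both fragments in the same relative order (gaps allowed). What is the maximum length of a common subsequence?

Match C at fragment 1[1]=fragment 2[3]; then T at fragment 1[2]=fragment 2[5]; then C at fragment 1[4]=fragment 2[6] — 3 bases in the same relative order in both. Since dp[5][6] = 3, nothing longer is possible.

3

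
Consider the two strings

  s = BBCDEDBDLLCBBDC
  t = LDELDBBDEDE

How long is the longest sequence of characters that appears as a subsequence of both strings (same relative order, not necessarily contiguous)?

6

Pick D (s #4, t #2); then E (s #5, t #3); then D (s #6, t #5); then B (s #7, t #7); then D (s #8, t #8); then D (s #14, t #10); all 6 characters appear in both, in order. dp[15][11] = 6 confirms this is the maximum.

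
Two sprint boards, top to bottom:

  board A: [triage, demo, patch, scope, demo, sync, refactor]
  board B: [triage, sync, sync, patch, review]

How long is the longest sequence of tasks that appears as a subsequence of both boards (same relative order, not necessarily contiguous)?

Pick triage at board A[1]=board B[1], then patch at board A[3]=board B[4]; all 2 tasks appear in both, in order. Since dp[7][5] = 2, nothing longer is possible.

2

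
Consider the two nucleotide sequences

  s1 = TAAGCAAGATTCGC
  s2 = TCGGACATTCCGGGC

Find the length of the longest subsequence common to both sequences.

9

Match T at s1[1]=s2[1], A at s1[3]=s2[5], C at s1[5]=s2[6], A at s1[9]=s2[7], T at s1[10]=s2[8], T at s1[11]=s2[9], C at s1[12]=s2[11], G at s1[13]=s2[14], C at s1[14]=s2[15] — 9 bases in the same relative order in both, and the DP table's final entry dp[14][15] is also 9, so no common subsequence is longer.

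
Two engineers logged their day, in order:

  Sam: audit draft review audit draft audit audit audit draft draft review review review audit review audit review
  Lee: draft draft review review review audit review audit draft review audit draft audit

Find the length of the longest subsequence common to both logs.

9

Match draft (Sam #9, Lee #1) → draft (Sam #10, Lee #2) → review (Sam #11, Lee #3) → review (Sam #12, Lee #4) → review (Sam #13, Lee #5) → audit (Sam #14, Lee #6) → review (Sam #15, Lee #7) → audit (Sam #16, Lee #8) → review (Sam #17, Lee #10) — 9 tasks in the same relative order in both. dp[17][13] = 9 confirms this is the maximum.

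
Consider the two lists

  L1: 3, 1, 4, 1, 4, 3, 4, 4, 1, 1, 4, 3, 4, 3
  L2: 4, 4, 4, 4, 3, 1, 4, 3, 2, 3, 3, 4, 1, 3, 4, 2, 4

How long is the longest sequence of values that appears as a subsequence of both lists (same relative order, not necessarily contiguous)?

9

Pick 4 [3,1]; then 4 [5,2]; then 4 [7,3]; then 4 [8,4]; then 1 [10,6]; then 4 [11,7]; then 3 [12,11]; then 4 [13,12]; then 3 [14,14]; all 9 values appear in both, in order. Since dp[14][17] = 9, nothing longer is possible.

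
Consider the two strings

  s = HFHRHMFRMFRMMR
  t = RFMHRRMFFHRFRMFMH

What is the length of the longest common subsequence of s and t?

10

Pick F at s[2]=t[2]; then H at s[3]=t[4]; then R at s[4]=t[6]; then M at s[6]=t[7]; then F at s[7]=t[9]; then R at s[8]=t[11]; then F at s[10]=t[12]; then R at s[11]=t[13]; then M at s[12]=t[14]; then M at s[13]=t[16]; all 10 characters appear in both, in order, and the DP table's final entry dp[14][17] is also 10, so no common subsequence is longer.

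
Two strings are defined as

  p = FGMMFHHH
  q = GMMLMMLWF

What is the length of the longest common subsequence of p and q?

Let dp[i][j] be the LCS length of the first i characters of p and the first j characters of q. dp[i][j] = dp[i-1][j-1]+1 when the i-th and j-th characters match, else max(dp[i-1][j], dp[i][j-1]).
    ·  G  M  M  L  M  M  L  W  F
 ·  0  0  0  0  0  0  0  0  0  0
 F  0  0  0  0  0  0  0  0  0  1
 G  0  1  1  1  1  1  1  1  1  1
 M  0  1  2  2  2  2  2  2  2  2
 M  0  1  2  3  3  3  3  3  3  3
 F  0  1  2  3  3  3  3  3  3  4
 H  0  1  2  3  3  3  3  3  3  4
 H  0  1  2  3  3  3  3  3  3  4
 H  0  1  2  3  3  3  3  3  3  4
dp[8][9] = 4. One LCS (by backtracking along matches): GMMF.

4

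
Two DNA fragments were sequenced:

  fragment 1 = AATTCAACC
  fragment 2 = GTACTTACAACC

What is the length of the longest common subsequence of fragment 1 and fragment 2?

Let dp[i][j] be the LCS length of the first i bases of fragment 1 and the first j bases of fragment 2. dp[i][j] = dp[i-1][j-1]+1 when the i-th and j-th bases match, else max(dp[i-1][j], dp[i][j-1]).
    ·  G  T  A  C  T  T  A  C  A  A  C  C
 ·  0  0  0  0  0  0  0  0  0  0  0  0  0
 A  0  0  0  1  1  1  1  1  1  1  1  1  1
 A  0  0  0  1  1  1  1  2  2  2  2  2  2
 T  0  0  1  1  1  2  2  2  2  2  2  2  2
 T  0  0  1  1  1  2  3  3  3  3  3  3  3
 C  0  0  1  1  2  2  3  3  4  4  4  4  4
 A  0  0  1  2  2  2  3  4  4  5  5  5  5
 A  0  0  1  2  2  2  3  4  4  5  6  6  6
 C  0  0  1  2  3  3  3  4  5  5  6  7  7
 C  0  0  1  2  3  3  3  4  5  5  6  7  8
dp[9][12] = 8. One LCS (by backtracking along matches): ATTCAACC.

8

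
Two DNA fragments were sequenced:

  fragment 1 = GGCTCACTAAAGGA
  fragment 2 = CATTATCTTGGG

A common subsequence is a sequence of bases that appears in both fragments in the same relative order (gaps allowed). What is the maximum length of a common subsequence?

7

Pick C [3,1], T [4,4], A [6,5], C [7,7], T [8,9], G [12,11], G [13,12]; all 7 bases appear in both, in order. The LCS DP gives dp[14][12] = 7, so this is optimal.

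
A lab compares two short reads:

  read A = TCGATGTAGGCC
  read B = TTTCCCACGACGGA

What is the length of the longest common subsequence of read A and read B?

7

Pick T at read A[1]=read B[3] → C at read A[2]=read B[6] → A at read A[4]=read B[7] → G at read A[6]=read B[9] → A at read A[8]=read B[10] → G at read A[9]=read B[12] → G at read A[10]=read B[13]; all 7 bases appear in both, in order. dp[12][14] = 7 confirms this is the maximum.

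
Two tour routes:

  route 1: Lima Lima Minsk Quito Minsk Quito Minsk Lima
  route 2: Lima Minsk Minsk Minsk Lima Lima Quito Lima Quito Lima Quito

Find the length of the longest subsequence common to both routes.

5

Pick Lima (route 1 #1, route 2 #5), then Lima (route 1 #2, route 2 #6), then Quito (route 1 #4, route 2 #7), then Quito (route 1 #6, route 2 #9), then Lima (route 1 #8, route 2 #10); all 5 stops appear in both, in order. The LCS DP gives dp[8][11] = 5, so this is optimal.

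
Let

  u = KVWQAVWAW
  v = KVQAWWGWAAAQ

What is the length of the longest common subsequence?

6

Let dp[i][j] be the LCS length of the first i characters of u and the first j characters of v. dp[i][j] = dp[i-1][j-1]+1 when the i-th and j-th characters match, else max(dp[i-1][j], dp[i][j-1]).
    ·  K  V  Q  A  W  W  G  W  A  A  A  Q
 ·  0  0  0  0  0  0  0  0  0  0  0  0  0
 K  0  1  1  1  1  1  1  1  1  1  1  1  1
 V  0  1  2  2  2  2  2  2  2  2  2  2  2
 W  0  1  2  2  2  3  3  3  3  3  3  3  3
 Q  0  1  2  3  3  3  3  3  3  3  3  3  4
 A  0  1  2  3  4  4  4  4  4  4  4  4  4
 V  0  1  2  3  4  4  4  4  4  4  4  4  4
 W  0  1  2  3  4  5  5  5  5  5  5  5  5
 A  0  1  2  3  4  5  5  5  5  6  6  6  6
 W  0  1  2  3  4  5  6  6  6  6  6  6  6
dp[9][12] = 6. One LCS (by backtracking along matches): KVQAWA.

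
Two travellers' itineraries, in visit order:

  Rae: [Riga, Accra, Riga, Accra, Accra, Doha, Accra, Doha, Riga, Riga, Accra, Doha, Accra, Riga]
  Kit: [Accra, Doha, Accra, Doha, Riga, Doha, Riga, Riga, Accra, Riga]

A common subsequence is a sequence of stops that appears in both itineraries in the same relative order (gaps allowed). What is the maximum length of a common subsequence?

One common subsequence of length 8: Accra at Rae[2]=Kit[1] → Accra at Rae[5]=Kit[3] → Doha at Rae[6]=Kit[4] → Doha at Rae[8]=Kit[6] → Riga at Rae[9]=Kit[7] → Riga at Rae[10]=Kit[8] → Accra at Rae[13]=Kit[9] → Riga at Rae[14]=Kit[10]. Since dp[14][10] = 8, nothing longer is possible.

8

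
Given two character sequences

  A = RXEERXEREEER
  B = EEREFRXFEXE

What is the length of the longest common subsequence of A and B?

Match E at A[3]=B[1], then E at A[4]=B[2], then R at A[5]=B[3], then E at A[7]=B[4], then R at A[8]=B[6], then E at A[9]=B[9], then E at A[11]=B[11] — 7 characters in the same relative order in both, and the DP table's final entry dp[12][11] is also 7, so no common subsequence is longer.

7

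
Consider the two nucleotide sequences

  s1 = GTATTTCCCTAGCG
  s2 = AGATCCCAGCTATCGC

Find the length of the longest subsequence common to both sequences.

One common subsequence of length 10: G [1,2] → A [3,3] → T [4,4] → C [7,6] → C [8,7] → C [9,10] → T [10,11] → A [11,12] → G [12,15] → C [13,16]. dp[14][16] = 10 confirms this is the maximum.

10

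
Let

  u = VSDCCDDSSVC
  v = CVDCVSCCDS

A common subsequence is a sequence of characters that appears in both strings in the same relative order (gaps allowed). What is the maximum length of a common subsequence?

Let dp[i][j] be the LCS length of the first i characters of u and the first j characters of v. dp[i][j] = dp[i-1][j-1]+1 when the i-th and j-th characters match, else max(dp[i-1][j], dp[i][j-1]).
    ·  C  V  D  C  V  S  C  C  D  S
 ·  0  0  0  0  0  0  0  0  0  0  0
 V  0  0  1  1  1  1  1  1  1  1  1
 S  0  0  1  1  1  1  2  2  2  2  2
 D  0  0  1  2  2  2  2  2  2  3  3
 C  0  1  1  2  3  3  3  3  3  3  3
 C  0  1  1  2  3  3  3  4  4  4  4
 D  0  1  1  2  3  3  3  4  4  5  5
 D  0  1  1  2  3  3  3  4  4  5  5
 S  0  1  1  2  3  3  4  4  4  5  6
 S  0  1  1  2  3  3  4  4  4  5  6
 V  0  1  2  2  3  4  4  4  4  5  6
 C  0  1  2  2  3  4  4  5  5  5  6
dp[11][10] = 6. One LCS (by backtracking along matches): VSCCDS.

6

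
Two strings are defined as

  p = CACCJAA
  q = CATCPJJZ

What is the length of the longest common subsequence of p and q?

Let dp[i][j] be the LCS length of the first i characters of p and the first j characters of q. dp[i][j] = dp[i-1][j-1]+1 when the i-th and j-th characters match, else max(dp[i-1][j], dp[i][j-1]).
    ·  C  A  T  C  P  J  J  Z
 ·  0  0  0  0  0  0  0  0  0
 C  0  1  1  1  1  1  1  1  1
 A  0  1  2  2  2  2  2  2  2
 C  0  1  2  2  3  3  3  3  3
 C  0  1  2  2  3  3  3  3  3
 J  0  1  2  2  3  3  4  4  4
 A  0  1  2  2  3  3  4  4  4
 A  0  1  2  2  3  3  4  4  4
dp[7][8] = 4. One LCS (by backtracking along matches): CACJ.

4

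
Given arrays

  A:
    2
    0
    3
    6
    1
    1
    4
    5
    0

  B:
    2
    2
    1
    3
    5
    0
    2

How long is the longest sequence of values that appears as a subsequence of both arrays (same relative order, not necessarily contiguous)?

Pick 2 [1,2]; then 3 [3,4]; then 5 [8,5]; then 0 [9,6]; all 4 values appear in both, in order. Since dp[9][7] = 4, nothing longer is possible.

4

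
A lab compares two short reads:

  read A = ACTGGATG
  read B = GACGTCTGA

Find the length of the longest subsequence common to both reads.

Let dp[i][j] be the LCS length of the first i bases of read A and the first j bases of read B. dp[i][j] = dp[i-1][j-1]+1 when the i-th and j-th bases match, else max(dp[i-1][j], dp[i][j-1]).
    ·  G  A  C  G  T  C  T  G  A
 ·  0  0  0  0  0  0  0  0  0  0
 A  0  0  1  1  1  1  1  1  1  1
 C  0  0  1  2  2  2  2  2  2  2
 T  0  0  1  2  2  3  3  3  3  3
 G  0  1  1  2  3  3  3  3  4  4
 G  0  1  1  2  3  3  3  3  4  4
 A  0  1  2  2  3  3  3  3  4  5
 T  0  1  2  2  3  4  4  4  4  5
 G  0  1  2  2  3  4  4  4  5  5
dp[8][9] = 5. One LCS (by backtracking along matches): ACTGA.

5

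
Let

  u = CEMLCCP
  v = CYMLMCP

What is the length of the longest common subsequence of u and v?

5

Let dp[i][j] be the LCS length of the first i characters of u and the first j characters of v. dp[i][j] = dp[i-1][j-1]+1 when the i-th and j-th characters match, else max(dp[i-1][j], dp[i][j-1]).
    ·  C  Y  M  L  M  C  P
 ·  0  0  0  0  0  0  0  0
 C  0  1  1  1  1  1  1  1
 E  0  1  1  1  1  1  1  1
 M  0  1  1  2  2  2  2  2
 L  0  1  1  2  3  3  3  3
 C  0  1  1  2  3  3  4  4
 C  0  1  1  2  3  3  4  4
 P  0  1  1  2  3  3  4  5
dp[7][7] = 5. One LCS (by backtracking along matches): CMLCP.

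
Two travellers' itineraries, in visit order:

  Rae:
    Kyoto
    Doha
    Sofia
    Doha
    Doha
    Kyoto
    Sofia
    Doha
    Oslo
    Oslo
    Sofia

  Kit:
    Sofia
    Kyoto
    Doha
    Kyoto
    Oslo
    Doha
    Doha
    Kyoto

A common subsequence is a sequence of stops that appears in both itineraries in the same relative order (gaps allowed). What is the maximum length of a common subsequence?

One common subsequence of length 5: Kyoto (Rae #1, Kit #2), Doha (Rae #2, Kit #3), Doha (Rae #4, Kit #6), Doha (Rae #5, Kit #7), Kyoto (Rae #6, Kit #8), and the DP table's final entry dp[11][8] is also 5, so no common subsequence is longer.

5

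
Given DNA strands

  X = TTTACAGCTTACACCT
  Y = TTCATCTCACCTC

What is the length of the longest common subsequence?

Taking T (X #2, Y #1) → T (X #3, Y #2) → C (X #5, Y #3) → A (X #6, Y #4) → C (X #8, Y #6) → T (X #10, Y #7) → C (X #12, Y #8) → A (X #13, Y #9) → C (X #14, Y #10) → C (X #15, Y #11) → T (X #16, Y #12) gives a common subsequence of length 11, and the DP table's final entry dp[16][13] is also 11, so no common subsequence is longer.

11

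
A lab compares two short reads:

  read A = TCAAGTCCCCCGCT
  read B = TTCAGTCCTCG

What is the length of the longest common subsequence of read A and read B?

9

Taking T at read A[1]=read B[2]; then C at read A[2]=read B[3]; then A at read A[4]=read B[4]; then G at read A[5]=read B[5]; then T at read A[6]=read B[6]; then C at read A[7]=read B[7]; then C at read A[8]=read B[8]; then C at read A[11]=read B[10]; then G at read A[12]=read B[11] gives a common subsequence of length 9. Since dp[14][11] = 9, nothing longer is possible.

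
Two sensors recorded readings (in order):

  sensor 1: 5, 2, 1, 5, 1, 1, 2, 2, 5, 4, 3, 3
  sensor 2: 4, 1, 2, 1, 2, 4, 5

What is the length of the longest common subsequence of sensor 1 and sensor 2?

4

Taking 2 at sensor 1[2]=sensor 2[3], 1 at sensor 1[6]=sensor 2[4], 2 at sensor 1[7]=sensor 2[5], 5 at sensor 1[9]=sensor 2[7] gives a common subsequence of length 4. The LCS DP gives dp[12][7] = 4, so this is optimal.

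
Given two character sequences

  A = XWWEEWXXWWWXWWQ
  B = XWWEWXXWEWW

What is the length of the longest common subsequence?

One common subsequence of length 10: X at A[1]=B[1]; then W at A[2]=B[2]; then W at A[3]=B[3]; then E at A[5]=B[4]; then W at A[6]=B[5]; then X at A[7]=B[6]; then X at A[8]=B[7]; then W at A[9]=B[8]; then W at A[13]=B[10]; then W at A[14]=B[11]. dp[15][11] = 10 confirms this is the maximum.

10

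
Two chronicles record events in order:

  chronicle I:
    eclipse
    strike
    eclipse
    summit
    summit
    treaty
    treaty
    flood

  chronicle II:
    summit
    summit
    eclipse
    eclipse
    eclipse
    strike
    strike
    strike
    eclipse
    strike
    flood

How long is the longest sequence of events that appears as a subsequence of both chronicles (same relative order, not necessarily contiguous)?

Pick eclipse [1,5] → strike [2,8] → eclipse [3,9] → flood [8,11]; all 4 events appear in both, in order. The LCS DP gives dp[8][11] = 4, so this is optimal.

4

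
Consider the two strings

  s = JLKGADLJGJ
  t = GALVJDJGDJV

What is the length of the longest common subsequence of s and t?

Pick G at s[4]=t[1] → A at s[5]=t[2] → D at s[6]=t[6] → J at s[8]=t[7] → G at s[9]=t[8] → J at s[10]=t[10]; all 6 characters appear in both, in order. dp[10][11] = 6 confirms this is the maximum.

6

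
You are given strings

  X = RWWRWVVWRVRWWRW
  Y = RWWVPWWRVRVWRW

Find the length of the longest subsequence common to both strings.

11

One common subsequence of length 11: R (X #1, Y #1); then W (X #2, Y #2); then W (X #3, Y #3); then W (X #5, Y #6); then W (X #8, Y #7); then R (X #9, Y #8); then V (X #10, Y #9); then R (X #11, Y #10); then W (X #13, Y #12); then R (X #14, Y #13); then W (X #15, Y #14). dp[15][14] = 11 confirms this is the maximum.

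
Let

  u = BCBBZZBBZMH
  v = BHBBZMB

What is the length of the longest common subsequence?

5

Match B [1,1], then B [3,3], then B [4,4], then Z [5,5], then B [8,7] — 5 characters in the same relative order in both. The LCS DP gives dp[11][7] = 5, so this is optimal.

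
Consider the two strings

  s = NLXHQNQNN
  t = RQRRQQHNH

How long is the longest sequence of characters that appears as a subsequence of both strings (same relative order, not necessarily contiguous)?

3

Match Q [5,5], then Q [7,6], then N [8,8] — 3 characters in the same relative order in both. The LCS DP gives dp[9][9] = 3, so this is optimal.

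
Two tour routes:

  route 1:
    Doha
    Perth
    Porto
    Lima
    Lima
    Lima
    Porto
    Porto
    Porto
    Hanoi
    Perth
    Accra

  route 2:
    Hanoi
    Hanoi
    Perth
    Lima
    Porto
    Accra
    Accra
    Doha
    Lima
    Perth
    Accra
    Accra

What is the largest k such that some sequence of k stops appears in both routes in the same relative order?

5

Match Perth [2,3], Porto [3,5], Lima [6,9], Perth [11,10], Accra [12,12] — 5 stops in the same relative order in both. The LCS DP gives dp[12][12] = 5, so this is optimal.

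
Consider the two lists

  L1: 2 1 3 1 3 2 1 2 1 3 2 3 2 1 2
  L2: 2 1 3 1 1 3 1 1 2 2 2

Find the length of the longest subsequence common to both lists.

Taking 2 (L1 #1, L2 #1), 1 (L1 #2, L2 #2), 3 (L1 #3, L2 #3), 1 (L1 #4, L2 #5), 3 (L1 #5, L2 #6), 1 (L1 #7, L2 #7), 1 (L1 #9, L2 #8), 2 (L1 #11, L2 #9), 2 (L1 #13, L2 #10), 2 (L1 #15, L2 #11) gives a common subsequence of length 10. The LCS DP gives dp[15][11] = 10, so this is optimal.

10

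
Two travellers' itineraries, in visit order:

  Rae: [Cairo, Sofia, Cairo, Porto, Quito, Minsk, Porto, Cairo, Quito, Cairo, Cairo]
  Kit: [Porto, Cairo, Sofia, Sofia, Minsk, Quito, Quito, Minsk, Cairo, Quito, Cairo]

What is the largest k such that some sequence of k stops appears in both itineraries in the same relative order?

Taking Cairo at Rae[1]=Kit[2] → Sofia at Rae[2]=Kit[4] → Quito at Rae[5]=Kit[7] → Minsk at Rae[6]=Kit[8] → Cairo at Rae[8]=Kit[9] → Quito at Rae[9]=Kit[10] → Cairo at Rae[11]=Kit[11] gives a common subsequence of length 7. dp[11][11] = 7 confirms this is the maximum.

7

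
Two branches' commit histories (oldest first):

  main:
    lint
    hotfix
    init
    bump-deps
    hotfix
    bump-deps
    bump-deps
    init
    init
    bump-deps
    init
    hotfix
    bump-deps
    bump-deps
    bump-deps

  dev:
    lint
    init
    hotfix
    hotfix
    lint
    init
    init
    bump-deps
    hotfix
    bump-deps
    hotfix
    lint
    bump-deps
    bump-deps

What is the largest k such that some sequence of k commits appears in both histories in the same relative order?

10

One common subsequence of length 10: lint at main[1]=dev[1], then hotfix at main[2]=dev[3], then hotfix at main[5]=dev[4], then init at main[8]=dev[6], then init at main[9]=dev[7], then bump-deps at main[10]=dev[8], then hotfix at main[12]=dev[9], then bump-deps at main[13]=dev[10], then bump-deps at main[14]=dev[13], then bump-deps at main[15]=dev[14], and the DP table's final entry dp[15][14] is also 10, so no common subsequence is longer.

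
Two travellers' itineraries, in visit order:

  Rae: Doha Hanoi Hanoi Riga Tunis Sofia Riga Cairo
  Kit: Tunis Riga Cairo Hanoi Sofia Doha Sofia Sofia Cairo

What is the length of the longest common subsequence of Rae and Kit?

3

One common subsequence of length 3: Doha (Rae #1, Kit #6), then Sofia (Rae #6, Kit #8), then Cairo (Rae #8, Kit #9). The LCS DP gives dp[8][9] = 3, so this is optimal.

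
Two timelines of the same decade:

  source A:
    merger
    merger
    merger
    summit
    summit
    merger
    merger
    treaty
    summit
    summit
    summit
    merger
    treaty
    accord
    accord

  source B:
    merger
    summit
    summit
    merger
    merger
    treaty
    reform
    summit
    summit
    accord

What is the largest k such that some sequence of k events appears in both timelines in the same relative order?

9

Pick merger at source A[3]=source B[1], then summit at source A[4]=source B[2], then summit at source A[5]=source B[3], then merger at source A[6]=source B[4], then merger at source A[7]=source B[5], then treaty at source A[8]=source B[6], then summit at source A[10]=source B[8], then summit at source A[11]=source B[9], then accord at source A[15]=source B[10]; all 9 events appear in both, in order, and the DP table's final entry dp[15][10] is also 9, so no common subsequence is longer.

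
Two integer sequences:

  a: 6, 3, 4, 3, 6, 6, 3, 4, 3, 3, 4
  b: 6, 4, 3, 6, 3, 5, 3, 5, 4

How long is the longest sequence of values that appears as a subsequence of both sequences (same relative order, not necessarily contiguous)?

Match 6 [1,1] → 4 [3,2] → 3 [4,3] → 6 [6,4] → 3 [7,5] → 3 [9,7] → 4 [11,9] — 7 values in the same relative order in both. The LCS DP gives dp[11][9] = 7, so this is optimal.

7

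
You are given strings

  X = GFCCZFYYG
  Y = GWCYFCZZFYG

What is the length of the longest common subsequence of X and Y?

Taking G [1,1], F [2,5], C [3,6], Z [5,8], F [6,9], Y [8,10], G [9,11] gives a common subsequence of length 7. The LCS DP gives dp[9][11] = 7, so this is optimal.

7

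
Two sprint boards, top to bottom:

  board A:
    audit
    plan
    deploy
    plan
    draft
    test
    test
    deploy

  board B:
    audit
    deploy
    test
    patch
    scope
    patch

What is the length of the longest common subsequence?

Taking audit [1,1]; then deploy [3,2]; then test [6,3] gives a common subsequence of length 3, and the DP table's final entry dp[8][6] is also 3, so no common subsequence is longer.

3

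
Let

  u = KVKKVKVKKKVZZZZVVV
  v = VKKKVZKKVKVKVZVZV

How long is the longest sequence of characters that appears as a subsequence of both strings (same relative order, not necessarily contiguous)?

Taking K (u #1, v #4), V (u #2, v #5), K (u #3, v #7), K (u #4, v #8), V (u #5, v #9), K (u #6, v #10), V (u #7, v #11), K (u #10, v #12), V (u #11, v #13), Z (u #12, v #14), Z (u #15, v #16), V (u #18, v #17) gives a common subsequence of length 12. Since dp[18][17] = 12, nothing longer is possible.

12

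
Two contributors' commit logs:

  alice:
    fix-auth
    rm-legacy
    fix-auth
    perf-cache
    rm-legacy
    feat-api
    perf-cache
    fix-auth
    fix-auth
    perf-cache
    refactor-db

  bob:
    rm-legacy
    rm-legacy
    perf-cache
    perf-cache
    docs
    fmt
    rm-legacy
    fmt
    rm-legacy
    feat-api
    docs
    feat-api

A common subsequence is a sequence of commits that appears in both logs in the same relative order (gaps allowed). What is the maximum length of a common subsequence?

Match rm-legacy at alice[2]=bob[2], perf-cache at alice[4]=bob[4], rm-legacy at alice[5]=bob[9], feat-api at alice[6]=bob[12] — 4 commits in the same relative order in both. Since dp[11][12] = 4, nothing longer is possible.

4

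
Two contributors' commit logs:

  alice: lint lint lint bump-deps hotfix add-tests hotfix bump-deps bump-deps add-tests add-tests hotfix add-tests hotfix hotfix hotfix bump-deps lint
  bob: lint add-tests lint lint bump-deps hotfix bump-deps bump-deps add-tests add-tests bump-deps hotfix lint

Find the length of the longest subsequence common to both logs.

11

One common subsequence of length 11: lint (alice #1, bob #1), then lint (alice #2, bob #3), then lint (alice #3, bob #4), then bump-deps (alice #4, bob #5), then hotfix (alice #7, bob #6), then bump-deps (alice #8, bob #7), then bump-deps (alice #9, bob #8), then add-tests (alice #10, bob #9), then add-tests (alice #11, bob #10), then hotfix (alice #16, bob #12), then lint (alice #18, bob #13). dp[18][13] = 11 confirms this is the maximum.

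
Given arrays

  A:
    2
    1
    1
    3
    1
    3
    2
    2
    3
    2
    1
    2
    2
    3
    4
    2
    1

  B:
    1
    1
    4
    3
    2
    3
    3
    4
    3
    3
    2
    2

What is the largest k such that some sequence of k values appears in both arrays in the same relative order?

8

Match 1 at A[2]=B[1], then 1 at A[3]=B[2], then 3 at A[6]=B[4], then 2 at A[8]=B[5], then 3 at A[9]=B[6], then 3 at A[14]=B[7], then 4 at A[15]=B[8], then 2 at A[16]=B[12] — 8 values in the same relative order in both. Since dp[17][12] = 8, nothing longer is possible.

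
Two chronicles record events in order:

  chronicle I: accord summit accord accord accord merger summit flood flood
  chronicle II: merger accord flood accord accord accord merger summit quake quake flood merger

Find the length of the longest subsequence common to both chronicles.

7

Pick accord [1,2] → accord [3,4] → accord [4,5] → accord [5,6] → merger [6,7] → summit [7,8] → flood [8,11]; all 7 events appear in both, in order. The LCS DP gives dp[9][12] = 7, so this is optimal.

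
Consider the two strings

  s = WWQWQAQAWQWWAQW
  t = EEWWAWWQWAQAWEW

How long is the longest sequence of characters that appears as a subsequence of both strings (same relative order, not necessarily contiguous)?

9

Pick W at s[1]=t[6], then W at s[2]=t[7], then Q at s[3]=t[8], then W at s[4]=t[9], then A at s[6]=t[10], then Q at s[7]=t[11], then A at s[8]=t[12], then W at s[9]=t[13], then W at s[15]=t[15]; all 9 characters appear in both, in order. The LCS DP gives dp[15][15] = 9, so this is optimal.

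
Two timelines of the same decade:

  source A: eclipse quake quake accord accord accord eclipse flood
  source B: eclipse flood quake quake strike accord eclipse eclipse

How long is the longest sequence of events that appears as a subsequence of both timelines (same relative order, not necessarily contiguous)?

5

One common subsequence of length 5: eclipse at source A[1]=source B[1] → quake at source A[2]=source B[3] → quake at source A[3]=source B[4] → accord at source A[4]=source B[6] → eclipse at source A[7]=source B[8], and the DP table's final entry dp[8][8] is also 5, so no common subsequence is longer.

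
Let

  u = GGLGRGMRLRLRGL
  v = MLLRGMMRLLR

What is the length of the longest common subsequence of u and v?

Pick L [3,3], then R [5,4], then G [6,5], then M [7,7], then R [8,8], then L [9,9], then L [11,10], then R [12,11]; all 8 characters appear in both, in order, and the DP table's final entry dp[14][11] is also 8, so no common subsequence is longer.

8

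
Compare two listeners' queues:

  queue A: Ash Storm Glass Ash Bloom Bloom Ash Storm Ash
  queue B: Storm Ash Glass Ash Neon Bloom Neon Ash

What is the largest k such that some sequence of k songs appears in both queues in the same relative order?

Pick Ash at queue A[1]=queue B[2], then Glass at queue A[3]=queue B[3], then Ash at queue A[4]=queue B[4], then Bloom at queue A[5]=queue B[6], then Ash at queue A[9]=queue B[8]; all 5 songs appear in both, in order. Since dp[9][8] = 5, nothing longer is possible.

5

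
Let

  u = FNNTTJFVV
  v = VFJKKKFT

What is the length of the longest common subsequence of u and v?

Let dp[i][j] be the LCS length of the first i characters of u and the first j characters of v. dp[i][j] = dp[i-1][j-1]+1 when the i-th and j-th characters match, else max(dp[i-1][j], dp[i][j-1]).
    ·  V  F  J  K  K  K  F  T
 ·  0  0  0  0  0  0  0  0  0
 F  0  0  1  1  1  1  1  1  1
 N  0  0  1  1  1  1  1  1  1
 N  0  0  1  1  1  1  1  1  1
 T  0  0  1  1  1  1  1  1  2
 T  0  0  1  1  1  1  1  1  2
 J  0  0  1  2  2  2  2  2  2
 F  0  0  1  2  2  2  2  3  3
 V  0  1  1  2  2  2  2  3  3
 V  0  1  1  2  2  2  2  3  3
dp[9][8] = 3. One LCS (by backtracking along matches): FJF.

3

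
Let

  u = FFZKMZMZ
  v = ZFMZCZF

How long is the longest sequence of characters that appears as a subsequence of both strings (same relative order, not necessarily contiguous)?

4

Taking F at u[2]=v[2], M at u[5]=v[3], Z at u[6]=v[4], Z at u[8]=v[6] gives a common subsequence of length 4. The LCS DP gives dp[8][7] = 4, so this is optimal.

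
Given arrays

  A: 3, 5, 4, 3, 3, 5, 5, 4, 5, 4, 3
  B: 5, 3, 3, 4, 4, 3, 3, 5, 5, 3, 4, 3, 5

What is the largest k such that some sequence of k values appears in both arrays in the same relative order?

8

Let dp[i][j] be the LCS length of the first i values of A and the first j values of B. dp[i][j] = dp[i-1][j-1]+1 when the i-th and j-th values match, else max(dp[i-1][j], dp[i][j-1]).
    ·  5  3  3  4  4  3  3  5  5  3  4  3  5
 ·  0  0  0  0  0  0  0  0  0  0  0  0  0  0
 3  0  0  1  1  1  1  1  1  1  1  1  1  1  1
 5  0  1  1  1  1  1  1  1  2  2  2  2  2  2
 4  0  1  1  1  2  2  2  2  2  2  2  3  3  3
 3  0  1  2  2  2  2  3  3  3  3  3  3  4  4
 3  0  1  2  3  3  3  3  4  4  4  4  4  4  4
 5  0  1  2  3  3  3  3  4  5  5  5  5  5  5
 5  0  1  2  3  3  3  3  4  5  6  6  6  6  6
 4  0  1  2  3  4  4  4  4  5  6  6  7  7  7
 5  0  1  2  3  4  4  4  4  5  6  6  7  7  8
 4  0  1  2  3  4  5  5  5  5  6  6  7  7  8
 3  0  1  2  3  4  5  6  6  6  6  7  7  8  8
dp[11][13] = 8. One LCS (by backtracking along matches): 3, 4, 3, 3, 5, 5, 4, 5.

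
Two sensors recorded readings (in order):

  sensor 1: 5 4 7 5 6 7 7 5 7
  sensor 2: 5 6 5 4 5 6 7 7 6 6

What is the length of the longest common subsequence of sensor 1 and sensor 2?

6

Match 5 at sensor 1[1]=sensor 2[3] → 4 at sensor 1[2]=sensor 2[4] → 5 at sensor 1[4]=sensor 2[5] → 6 at sensor 1[5]=sensor 2[6] → 7 at sensor 1[6]=sensor 2[7] → 7 at sensor 1[7]=sensor 2[8] — 6 values in the same relative order in both. dp[9][10] = 6 confirms this is the maximum.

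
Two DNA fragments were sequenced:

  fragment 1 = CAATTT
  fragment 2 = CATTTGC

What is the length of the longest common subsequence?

5

Pick C at fragment 1[1]=fragment 2[1] → A at fragment 1[3]=fragment 2[2] → T at fragment 1[4]=fragment 2[3] → T at fragment 1[5]=fragment 2[4] → T at fragment 1[6]=fragment 2[5]; all 5 bases appear in both, in order. The LCS DP gives dp[6][7] = 5, so this is optimal.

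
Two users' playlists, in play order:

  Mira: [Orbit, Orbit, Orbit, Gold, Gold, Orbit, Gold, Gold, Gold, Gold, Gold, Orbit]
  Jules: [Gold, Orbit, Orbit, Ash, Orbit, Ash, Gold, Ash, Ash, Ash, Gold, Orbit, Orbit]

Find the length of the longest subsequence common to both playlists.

One common subsequence of length 7: Orbit (Mira #1, Jules #2), Orbit (Mira #2, Jules #3), Orbit (Mira #3, Jules #5), Gold (Mira #4, Jules #7), Gold (Mira #5, Jules #11), Orbit (Mira #6, Jules #12), Orbit (Mira #12, Jules #13). Since dp[12][13] = 7, nothing longer is possible.

7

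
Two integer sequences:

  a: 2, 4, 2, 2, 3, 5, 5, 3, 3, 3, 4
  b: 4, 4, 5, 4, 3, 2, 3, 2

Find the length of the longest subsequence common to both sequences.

4

Let dp[i][j] be the LCS length of the first i values of a and the first j values of b. dp[i][j] = dp[i-1][j-1]+1 when the i-th and j-th values match, else max(dp[i-1][j], dp[i][j-1]).
    ·  4  4  5  4  3  2  3  2
 ·  0  0  0  0  0  0  0  0  0
 2  0  0  0  0  0  0  1  1  1
 4  0  1  1  1  1  1  1  1  1
 2  0  1  1  1  1  1  2  2  2
 2  0  1  1  1  1  1  2  2  3
 3  0  1  1  1  1  2  2  3  3
 5  0  1  1  2  2  2  2  3  3
 5  0  1  1  2  2  2  2  3  3
 3  0  1  1  2  2  3  3  3  3
 3  0  1  1  2  2  3  3  4  4
 3  0  1  1  2  2  3  3  4  4
 4  0  1  2  2  3  3  3  4  4
dp[11][8] = 4. One LCS (by backtracking along matches): 4, 5, 3, 3.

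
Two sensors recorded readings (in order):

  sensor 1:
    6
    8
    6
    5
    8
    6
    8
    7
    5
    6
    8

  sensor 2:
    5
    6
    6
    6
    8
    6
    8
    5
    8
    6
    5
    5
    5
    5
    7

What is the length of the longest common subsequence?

Pick 6 (sensor 1 #1, sensor 2 #4), then 8 (sensor 1 #2, sensor 2 #5), then 6 (sensor 1 #3, sensor 2 #6), then 5 (sensor 1 #4, sensor 2 #8), then 8 (sensor 1 #5, sensor 2 #9), then 6 (sensor 1 #6, sensor 2 #10), then 7 (sensor 1 #8, sensor 2 #15); all 7 values appear in both, in order. Since dp[11][15] = 7, nothing longer is possible.

7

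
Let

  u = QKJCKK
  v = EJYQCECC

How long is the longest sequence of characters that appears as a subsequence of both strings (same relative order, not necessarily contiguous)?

Let dp[i][j] be the LCS length of the first i characters of u and the first j characters of v. dp[i][j] = dp[i-1][j-1]+1 when the i-th and j-th characters match, else max(dp[i-1][j], dp[i][j-1]).
    ·  E  J  Y  Q  C  E  C  C
 ·  0  0  0  0  0  0  0  0  0
 Q  0  0  0  0  1  1  1  1  1
 K  0  0  0  0  1  1  1  1  1
 J  0  0  1  1  1  1  1  1  1
 C  0  0  1  1  1  2  2  2  2
 K  0  0  1  1  1  2  2  2  2
 K  0  0  1  1  1  2  2  2  2
dp[6][8] = 2. One LCS (by backtracking along matches): QC.

2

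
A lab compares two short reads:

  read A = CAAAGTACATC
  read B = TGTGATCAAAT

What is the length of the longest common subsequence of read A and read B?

Let dp[i][j] be the LCS length of the first i bases of read A and the first j bases of read B. dp[i][j] = dp[i-1][j-1]+1 when the i-th and j-th bases match, else max(dp[i-1][j], dp[i][j-1]).
    ·  T  G  T  G  A  T  C  A  A  A  T
 ·  0  0  0  0  0  0  0  0  0  0  0  0
 C  0  0  0  0  0  0  0  1  1  1  1  1
 A  0  0  0  0  0  1  1  1  2  2  2  2
 A  0  0  0  0  0  1  1  1  2  3  3  3
 A  0  0  0  0  0  1  1  1  2  3  4  4
 G  0  0  1  1  1  1  1  1  2  3  4  4
 T  0  1  1  2  2  2  2  2  2  3  4  5
 A  0  1  1  2  2  3  3  3  3  3  4  5
 C  0  1  1  2  2  3  3  4  4  4  4  5
 A  0  1  1  2  2  3  3  4  5  5  5  5
 T  0  1  1  2  2  3  4  4  5  5  5  6
 C  0  1  1  2  2  3  4  5  5  5  5  6
dp[11][11] = 6. One LCS (by backtracking along matches): GTACAT.

6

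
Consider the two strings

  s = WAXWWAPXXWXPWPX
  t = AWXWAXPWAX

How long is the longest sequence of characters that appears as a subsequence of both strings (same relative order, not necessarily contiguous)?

Taking W at s[1]=t[2] → X at s[3]=t[3] → W at s[5]=t[4] → A at s[6]=t[5] → X at s[11]=t[6] → P at s[12]=t[7] → W at s[13]=t[8] → X at s[15]=t[10] gives a common subsequence of length 8. The LCS DP gives dp[15][10] = 8, so this is optimal.

8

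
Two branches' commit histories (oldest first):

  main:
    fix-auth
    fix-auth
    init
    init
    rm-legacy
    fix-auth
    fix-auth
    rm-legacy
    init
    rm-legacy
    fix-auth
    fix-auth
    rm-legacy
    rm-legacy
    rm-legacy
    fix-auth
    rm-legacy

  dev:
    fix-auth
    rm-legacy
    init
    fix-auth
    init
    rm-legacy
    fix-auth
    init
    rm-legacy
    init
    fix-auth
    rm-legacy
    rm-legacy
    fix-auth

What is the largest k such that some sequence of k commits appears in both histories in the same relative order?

11

One common subsequence of length 11: fix-auth [1,1]; then fix-auth [2,4]; then init [4,5]; then rm-legacy [5,6]; then fix-auth [6,7]; then rm-legacy [8,9]; then init [9,10]; then fix-auth [12,11]; then rm-legacy [14,12]; then rm-legacy [15,13]; then fix-auth [16,14]. dp[17][14] = 11 confirms this is the maximum.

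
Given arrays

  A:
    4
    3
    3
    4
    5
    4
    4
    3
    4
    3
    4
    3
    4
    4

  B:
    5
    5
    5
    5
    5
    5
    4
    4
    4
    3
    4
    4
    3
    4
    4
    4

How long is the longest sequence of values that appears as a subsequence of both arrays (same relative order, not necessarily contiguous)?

One common subsequence of length 9: 4 (A #1, B #7) → 4 (A #4, B #8) → 4 (A #6, B #9) → 4 (A #7, B #11) → 4 (A #9, B #12) → 3 (A #10, B #13) → 4 (A #11, B #14) → 4 (A #13, B #15) → 4 (A #14, B #16). Since dp[14][16] = 9, nothing longer is possible.

9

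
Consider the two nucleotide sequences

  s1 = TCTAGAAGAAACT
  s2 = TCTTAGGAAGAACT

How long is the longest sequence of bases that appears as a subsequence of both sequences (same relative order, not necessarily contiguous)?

12

Pick T (s1 #1, s2 #1) → C (s1 #2, s2 #2) → T (s1 #3, s2 #4) → A (s1 #4, s2 #5) → G (s1 #5, s2 #7) → A (s1 #6, s2 #8) → A (s1 #7, s2 #9) → G (s1 #8, s2 #10) → A (s1 #10, s2 #11) → A (s1 #11, s2 #12) → C (s1 #12, s2 #13) → T (s1 #13, s2 #14); all 12 bases appear in both, in order, and the DP table's final entry dp[13][14] is also 12, so no common subsequence is longer.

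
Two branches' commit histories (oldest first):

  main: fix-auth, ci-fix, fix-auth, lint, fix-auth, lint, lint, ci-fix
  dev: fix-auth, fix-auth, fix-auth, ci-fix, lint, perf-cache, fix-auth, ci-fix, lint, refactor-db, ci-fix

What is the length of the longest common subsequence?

Match fix-auth (main #1, dev #3), then ci-fix (main #2, dev #4), then lint (main #4, dev #5), then fix-auth (main #5, dev #7), then lint (main #6, dev #9), then ci-fix (main #8, dev #11) — 6 commits in the same relative order in both. Since dp[8][11] = 6, nothing longer is possible.

6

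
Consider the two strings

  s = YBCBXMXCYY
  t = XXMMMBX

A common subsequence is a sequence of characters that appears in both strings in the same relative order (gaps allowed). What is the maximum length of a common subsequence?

Let dp[i][j] be the LCS length of the first i characters of s and the first j characters of t. dp[i][j] = dp[i-1][j-1]+1 when the i-th and j-th characters match, else max(dp[i-1][j], dp[i][j-1]).
    ·  X  X  M  M  M  B  X
 ·  0  0  0  0  0  0  0  0
 Y  0  0  0  0  0  0  0  0
 B  0  0  0  0  0  0  1  1
 C  0  0  0  0  0  0  1  1
 B  0  0  0  0  0  0  1  1
 X  0  1  1  1  1  1  1  2
 M  0  1  1  2  2  2  2  2
 X  0  1  2  2  2  2  2  3
 C  0  1  2  2  2  2  2  3
 Y  0  1  2  2  2  2  2  3
 Y  0  1  2  2  2  2  2  3
dp[10][7] = 3. One LCS (by backtracking along matches): XMX.

3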